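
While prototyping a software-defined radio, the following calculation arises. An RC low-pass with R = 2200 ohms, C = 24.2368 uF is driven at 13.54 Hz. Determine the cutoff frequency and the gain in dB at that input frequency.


Step 1 — cutoff frequency:
fc = 1 / (2*pi*R*C)
C = 24.2368 uF = 2.42368e-05 F
fc = 1 / (2*pi*2200*2.42368e-05)
   = 2.98485 Hz

Step 2 — magnitude at f = 13.54 Hz:
|H(f)| = 1 / sqrt(1 + (f/fc)^2)
f/fc = 13.54 / 2.98485 = 4.536241
|H| = 1 / sqrt(1 + 20.577482) = 0.215278
|H|_dB = 20*log10(0.215278) = -13.34 dB

fc = 2.98485 Hz; |H(13.54 Hz)| = -13.34 dB


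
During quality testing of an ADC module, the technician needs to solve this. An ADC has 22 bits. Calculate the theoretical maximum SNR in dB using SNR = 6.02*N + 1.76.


Theoretical SNR for a full-scale sinusoid:
SNR = 6.02 * N + 1.76
    = 6.02 * 22 + 1.76
    = 132.44 + 1.76
    = 134.2 dB

134.2 dB


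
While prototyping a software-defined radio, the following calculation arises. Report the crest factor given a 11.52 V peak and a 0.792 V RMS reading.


Crest factor is the ratio of peak to RMS:
CF = V_peak / V_rms
   = 11.52 / 0.792
   = 14.5455

14.5455


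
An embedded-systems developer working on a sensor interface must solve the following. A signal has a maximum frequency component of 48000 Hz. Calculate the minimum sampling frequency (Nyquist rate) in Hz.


The Nyquist rate is twice the maximum frequency component.
fs_min = 2 * fmax
      = 2 * 48000
      = 96000 Hz

96000


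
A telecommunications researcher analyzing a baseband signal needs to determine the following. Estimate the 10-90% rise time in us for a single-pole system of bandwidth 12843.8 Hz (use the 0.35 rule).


Rise time from bandwidth relationship:
tr = 0.35 / BW
   = 0.35 / 12843.8
   = 2.725050219e-05 s
   = 27.2505 us

27.2505 us


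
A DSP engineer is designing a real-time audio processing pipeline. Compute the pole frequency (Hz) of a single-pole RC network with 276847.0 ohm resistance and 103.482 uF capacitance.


Cutoff frequency of a first-order RC filter:
fc = 1 / (2 * pi * R * C)
C = 103.482 uF = 0.000103482 F
fc = 1 / (2 * pi * 276847.0 * 0.000103482)
   = 1 / 180.0049731252
   = 0.005555 Hz

0.005555 Hz


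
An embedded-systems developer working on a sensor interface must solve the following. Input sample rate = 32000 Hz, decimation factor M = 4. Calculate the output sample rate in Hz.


Decimation reduces the sample rate:
fs_out = fs_in / M
       = 32000 / 4
       = 8000.0 Hz

8000.0 Hz


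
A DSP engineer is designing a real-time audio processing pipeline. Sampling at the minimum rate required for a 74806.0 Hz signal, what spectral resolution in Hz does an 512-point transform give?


Step 1 — Nyquist sampling rate:
fs = 2 * fmax = 2 * 74806.0 = 149612.0 Hz

Step 2 — DFT bin spacing:
df = fs / N = 149612.0 / 512 = 292.2109 Hz

292.2109 Hz


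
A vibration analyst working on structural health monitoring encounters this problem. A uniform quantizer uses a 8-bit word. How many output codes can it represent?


Number of quantization levels = 2^N
= 2^8
= 256

256


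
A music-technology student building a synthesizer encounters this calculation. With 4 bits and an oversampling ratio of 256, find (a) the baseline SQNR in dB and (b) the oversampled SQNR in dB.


Step 1 — baseline SQNR at Nyquist:
SQNR_base = 6.02*N + 1.76
          = 6.02*4 + 1.76
          = 25.84 dB

Step 2 — oversampling processing gain:
G = 10*log10(OSR) = 10*log10(256) = 24.08 dB

Step 3 — total:
SQNR_total = 25.84 + 24.08 = 49.92 dB

Base SQNR = 25.84 dB; oversampled SQNR = 49.92 dB


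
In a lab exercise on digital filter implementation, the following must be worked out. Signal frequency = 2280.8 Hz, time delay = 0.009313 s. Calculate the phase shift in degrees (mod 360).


Phase shift from frequency and time delay:
phi = 360 * f * t_delay
    = 360 * 2280.8 * 0.009313
    = 7646.79 degrees
    mod 360 = 86.79 degrees

86.79 degrees


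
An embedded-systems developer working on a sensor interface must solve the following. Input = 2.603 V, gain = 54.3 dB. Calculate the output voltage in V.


Output voltage from dB gain:
V_out = V_in * 10^(gain_dB / 20)
      = 2.603 * 10^(54.3 / 20)
      = 2.603 * 518.800039
      = 1350.4365 V

1350.4365 V


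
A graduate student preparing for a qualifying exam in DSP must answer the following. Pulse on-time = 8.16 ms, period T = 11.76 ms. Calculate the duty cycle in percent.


Duty cycle as a percentage:
DC = (t_on / T) * 100
   = (8.16 / 11.76) * 100
   = 0.693878 * 100
   = 69.39 %

69.39 %


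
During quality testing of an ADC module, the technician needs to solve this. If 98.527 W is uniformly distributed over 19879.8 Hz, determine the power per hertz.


Power spectral density:
PSD = P / BW
    = 98.527 / 19879.8
    = 0.00495614 W/Hz

0.00495614 W/Hz


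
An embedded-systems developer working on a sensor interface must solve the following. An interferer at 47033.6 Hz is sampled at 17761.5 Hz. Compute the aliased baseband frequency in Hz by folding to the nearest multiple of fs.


Compute the nearest integer multiple of fs to the signal:
n = round(47033.6 / 17761.5) = 3
f_alias = |47033.6 - 3 * 17761.5|
        = |47033.6 - 53284.5|
        = 6250.9 Hz

6250.9


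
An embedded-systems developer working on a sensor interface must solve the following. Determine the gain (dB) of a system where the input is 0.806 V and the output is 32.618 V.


Voltage gain in dB:
G = 20 * log10(Vout / Vin)
  = 20 * log10(32.618 / 0.806)
  = 20 * log10(40.468983)
  = 20 * 1.607122
  = 32.14 dB

32.14 dB


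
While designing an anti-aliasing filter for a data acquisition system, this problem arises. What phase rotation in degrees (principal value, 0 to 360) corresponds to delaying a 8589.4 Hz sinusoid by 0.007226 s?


Phase shift from frequency and time delay:
phi = 360 * f * t_delay
    = 360 * 8589.4 * 0.007226
    = 22344.12 degrees
    mod 360 = 24.12 degrees

24.12 degrees


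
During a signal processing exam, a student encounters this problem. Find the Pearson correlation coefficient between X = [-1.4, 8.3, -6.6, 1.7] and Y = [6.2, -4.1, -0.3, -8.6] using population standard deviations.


Pearson correlation coefficient (population):
r = cov(X,Y) / (std(X) * std(Y))
Mean X = 0.5, Mean Y = -1.7
Cov(X,Y) = -12.9875
Std(X) = 5.392124, Std(Y) = 5.425403
r = -0.4439

-0.4439


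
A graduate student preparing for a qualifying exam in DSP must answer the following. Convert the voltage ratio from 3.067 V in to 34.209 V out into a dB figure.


Voltage gain in dB:
G = 20 * log10(Vout / Vin)
  = 20 * log10(34.209 / 3.067)
  = 20 * log10(11.153896)
  = 20 * 1.047427
  = 20.95 dB

20.95 dB


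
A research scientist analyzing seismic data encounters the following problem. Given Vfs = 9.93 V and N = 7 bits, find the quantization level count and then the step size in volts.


Step 1 — number of quantization levels:
L = 2^N = 2^7 = 128

Step 2 — LSB step size:
delta = Vfs / L
      = 9.93 / 128
      = 0.07757812 V

Levels = 128; step size = 0.07757812 V


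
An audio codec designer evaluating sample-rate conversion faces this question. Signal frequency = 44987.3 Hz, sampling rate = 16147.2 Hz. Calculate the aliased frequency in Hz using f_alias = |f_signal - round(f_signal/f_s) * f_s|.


Compute the nearest integer multiple of fs to the signal:
n = round(44987.3 / 16147.2) = 3
f_alias = |44987.3 - 3 * 16147.2|
        = |44987.3 - 48441.6|
        = 3454.3 Hz

3454.3


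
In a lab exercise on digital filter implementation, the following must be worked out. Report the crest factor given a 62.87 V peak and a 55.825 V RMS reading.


Crest factor is the ratio of peak to RMS:
CF = V_peak / V_rms
   = 62.87 / 55.825
   = 1.1262

1.1262


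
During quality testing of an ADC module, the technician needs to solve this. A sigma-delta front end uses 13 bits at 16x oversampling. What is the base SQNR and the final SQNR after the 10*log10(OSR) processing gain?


Step 1 — baseline SQNR at Nyquist:
SQNR_base = 6.02*N + 1.76
          = 6.02*13 + 1.76
          = 80.02 dB

Step 2 — oversampling processing gain:
G = 10*log10(OSR) = 10*log10(16) = 12.04 dB

Step 3 — total:
SQNR_total = 80.02 + 12.04 = 92.06 dB

Base SQNR = 80.02 dB; oversampled SQNR = 92.06 dB


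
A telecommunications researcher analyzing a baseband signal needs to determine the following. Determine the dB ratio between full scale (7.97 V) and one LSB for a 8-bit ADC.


Dynamic range from full-scale to LSB:
V_min = V_max / 2^bits = 7.97 / 2^8
DR = 20 * log10(V_max / V_min)
   = 20 * log10(2^8)
   = 20 * 8 * log10(2)
   = 48.16 dB

48.16 dB


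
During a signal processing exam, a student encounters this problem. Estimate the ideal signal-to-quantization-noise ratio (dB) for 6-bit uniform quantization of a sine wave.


Theoretical SNR for a full-scale sinusoid:
SNR = 6.02 * N + 1.76
    = 6.02 * 6 + 1.76
    = 36.12 + 1.76
    = 37.88 dB

37.88 dB


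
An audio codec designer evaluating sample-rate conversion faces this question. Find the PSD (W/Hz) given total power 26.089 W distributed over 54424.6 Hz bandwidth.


Power spectral density:
PSD = P / BW
    = 26.089 / 54424.6
    = 0.00047936 W/Hz

0.00047936 W/Hz


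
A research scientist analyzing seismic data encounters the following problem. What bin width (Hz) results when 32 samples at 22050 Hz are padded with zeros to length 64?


Frequency resolution after zero-padding:
N_padded = 32 * 2 = 64
df = fs / N_padded
   = 22050 / 64
   = 344.5312 Hz

344.5312 Hz


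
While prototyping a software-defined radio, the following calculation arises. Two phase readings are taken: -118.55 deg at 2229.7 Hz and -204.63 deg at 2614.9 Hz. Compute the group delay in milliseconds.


Group delay from phase difference:
tau = -d(phi)/d(omega)
d(phi) = -86.08 deg = -1.502379 rad
d(omega) = 2*pi*(2614.9 - 2229.7) = 2420.283 rad/s
tau = -(-1.502379) / 2420.283
    = 0.6207 ms

0.6207 ms


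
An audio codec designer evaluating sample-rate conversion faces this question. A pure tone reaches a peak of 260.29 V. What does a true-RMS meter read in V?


RMS voltage for a sinusoidal waveform:
V_rms = V_peak / sqrt(2)
      = 260.29 / 1.414214
      = 184.053 V

184.053 V


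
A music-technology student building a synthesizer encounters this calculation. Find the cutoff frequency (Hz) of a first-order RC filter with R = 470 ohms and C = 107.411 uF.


Cutoff frequency of a first-order RC filter:
fc = 1 / (2 * pi * R * C)
C = 107.411 uF = 0.000107411 F
fc = 1 / (2 * pi * 470 * 0.000107411)
   = 1 / 0.31719511200385
   = 3.152634 Hz

3.152634 Hz


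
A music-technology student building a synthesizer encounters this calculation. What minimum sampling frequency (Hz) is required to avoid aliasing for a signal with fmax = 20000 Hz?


The Nyquist rate is twice the maximum frequency component.
fs_min = 2 * fmax
      = 2 * 20000
      = 40000 Hz

40000


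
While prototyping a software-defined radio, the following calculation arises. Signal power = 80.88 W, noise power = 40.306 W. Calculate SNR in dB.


SNR in decibels:
SNR = 10 * log10(Ps / Pn)
    = 10 * log10(80.88 / 40.306)
    = 10 * log10(2.0066)
    = 10 * 0.3025
    = 3.02 dB

3.02 dB


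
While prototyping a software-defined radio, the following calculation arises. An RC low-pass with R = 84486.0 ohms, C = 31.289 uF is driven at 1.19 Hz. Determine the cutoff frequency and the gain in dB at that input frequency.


Step 1 — cutoff frequency:
fc = 1 / (2*pi*R*C)
C = 31.289 uF = 3.1289e-05 F
fc = 1 / (2*pi*84486.0*3.1289e-05)
   = 0.0602065 Hz

Step 2 — magnitude at f = 1.19 Hz:
|H(f)| = 1 / sqrt(1 + (f/fc)^2)
f/fc = 1.19 / 0.0602065 = 19.765308
|H| = 1 / sqrt(1 + 390.6674) = 0.0505291
|H|_dB = 20*log10(0.0505291) = -25.93 dB

fc = 0.0602065 Hz; |H(1.19 Hz)| = -25.93 dB


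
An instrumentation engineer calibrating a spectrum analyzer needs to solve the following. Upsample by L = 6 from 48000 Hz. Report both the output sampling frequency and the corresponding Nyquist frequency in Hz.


Step 1 — output sample rate after interpolation by L:
fs_out = L * fs_in = 6 * 48000 = 288000 Hz

Step 2 — Nyquist frequency of the output stream:
f_Nyq = fs_out / 2 = 288000 / 2 = 144000.0 Hz

fs_out = 288000 Hz; f_Nyquist = 144000.0 Hz


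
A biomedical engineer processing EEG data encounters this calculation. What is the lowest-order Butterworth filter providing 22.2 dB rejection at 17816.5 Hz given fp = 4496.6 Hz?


Butterworth filter order formula:
n = log10(10^(A/10) - 1) / (2 * log10(f_stop/f_pass))
10^(22.2/10) - 1 = 164.9587
f_stop/f_pass = 17816.5 / 4496.6 = 3.9622
n = 1.8542 -> ceil = 2

2


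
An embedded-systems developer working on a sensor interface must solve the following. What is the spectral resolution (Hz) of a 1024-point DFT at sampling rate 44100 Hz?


DFT frequency resolution:
df = fs / N
   = 44100 / 1024
   = 43.0664 Hz

43.0664 Hz


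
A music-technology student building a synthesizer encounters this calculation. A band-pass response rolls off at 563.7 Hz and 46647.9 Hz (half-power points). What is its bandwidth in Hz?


Bandwidth is the difference of -3dB frequencies:
BW = f_high - f_low
   = 46647.9 - 563.7
   = 46084.2 Hz

46084.2 Hz


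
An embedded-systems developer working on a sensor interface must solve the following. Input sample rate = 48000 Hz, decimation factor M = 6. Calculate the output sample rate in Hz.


Decimation reduces the sample rate:
fs_out = fs_in / M
       = 48000 / 6
       = 8000.0 Hz

8000.0 Hz


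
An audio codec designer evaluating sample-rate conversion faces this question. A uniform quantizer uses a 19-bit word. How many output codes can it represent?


Number of quantization levels = 2^N
= 2^19
= 524288

524288


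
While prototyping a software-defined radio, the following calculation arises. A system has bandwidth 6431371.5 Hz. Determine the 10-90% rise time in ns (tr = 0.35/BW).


Rise time from bandwidth relationship:
tr = 0.35 / BW
   = 0.35 / 6431371.5
   = 5.442074058e-08 s
   = 54.4207 ns

54.4207 ns


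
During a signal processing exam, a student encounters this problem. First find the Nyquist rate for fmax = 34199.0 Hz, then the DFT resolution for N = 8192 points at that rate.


Step 1 — Nyquist sampling rate:
fs = 2 * fmax = 2 * 34199.0 = 68398.0 Hz

Step 2 — DFT bin spacing:
df = fs / N = 68398.0 / 8192 = 8.3494 Hz

8.3494 Hz


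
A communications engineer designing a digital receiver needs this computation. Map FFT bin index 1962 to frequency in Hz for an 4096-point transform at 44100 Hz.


Frequency of DFT bin k:
f_k = k * fs / N
    = 1962 * 44100 / 4096
    = 86524200 / 4096
    = 21124.072 Hz

21124.072 Hz


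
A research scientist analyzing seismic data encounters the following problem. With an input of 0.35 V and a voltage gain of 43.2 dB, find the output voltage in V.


Output voltage from dB gain:
V_out = V_in * 10^(gain_dB / 20)
      = 0.35 * 10^(43.2 / 20)
      = 0.35 * 144.543977
      = 50.5904 V

50.5904 V


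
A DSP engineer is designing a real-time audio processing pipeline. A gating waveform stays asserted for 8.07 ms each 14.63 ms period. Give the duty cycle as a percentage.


Duty cycle as a percentage:
DC = (t_on / T) * 100
   = (8.07 / 14.63) * 100
   = 0.551606 * 100
   = 55.16 %

55.16 %


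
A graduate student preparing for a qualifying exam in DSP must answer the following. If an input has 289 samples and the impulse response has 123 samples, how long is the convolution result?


Linear convolution output length:
L = N + M - 1
  = 289 + 123 - 1
  = 411 samples

411


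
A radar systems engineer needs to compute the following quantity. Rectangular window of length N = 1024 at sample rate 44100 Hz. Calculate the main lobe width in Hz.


Main lobe width for a rectangular window:
Width = 2 * fs / N
      = 2 * 44100 / 1024
      = 88200 / 1024
      = 86.133 Hz

86.133 Hz


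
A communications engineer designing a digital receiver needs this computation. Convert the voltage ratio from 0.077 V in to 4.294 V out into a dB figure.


Voltage gain in dB:
G = 20 * log10(Vout / Vin)
  = 20 * log10(4.294 / 0.077)
  = 20 * log10(55.766234)
  = 20 * 1.746371
  = 34.93 dB

34.93 dB


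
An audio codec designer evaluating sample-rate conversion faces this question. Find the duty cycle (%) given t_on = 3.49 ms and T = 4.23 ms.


Duty cycle as a percentage:
DC = (t_on / T) * 100
   = (3.49 / 4.23) * 100
   = 0.825059 * 100
   = 82.51 %

82.51 %


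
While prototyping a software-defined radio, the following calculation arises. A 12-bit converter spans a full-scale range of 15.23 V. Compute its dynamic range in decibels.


Dynamic range from full-scale to LSB:
V_min = V_max / 2^bits = 15.23 / 2^12
DR = 20 * log10(V_max / V_min)
   = 20 * log10(2^12)
   = 20 * 12 * log10(2)
   = 72.25 dB

72.25 dB


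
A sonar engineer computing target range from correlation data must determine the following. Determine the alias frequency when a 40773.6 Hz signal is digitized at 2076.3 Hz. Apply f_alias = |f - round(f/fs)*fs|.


Compute the nearest integer multiple of fs to the signal:
n = round(40773.6 / 2076.3) = 20
f_alias = |40773.6 - 20 * 2076.3|
        = |40773.6 - 41526.0|
        = 752.4 Hz

752.4


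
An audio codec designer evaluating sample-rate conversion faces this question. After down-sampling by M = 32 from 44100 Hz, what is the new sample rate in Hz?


Decimation reduces the sample rate:
fs_out = fs_in / M
       = 44100 / 32
       = 1378.125 Hz

1378.125 Hz


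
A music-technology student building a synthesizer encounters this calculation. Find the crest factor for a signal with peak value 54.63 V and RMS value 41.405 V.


Crest factor is the ratio of peak to RMS:
CF = V_peak / V_rms
   = 54.63 / 41.405
   = 1.3194

1.3194


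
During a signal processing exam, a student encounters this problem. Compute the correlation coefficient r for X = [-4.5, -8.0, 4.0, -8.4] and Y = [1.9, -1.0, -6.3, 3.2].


Pearson correlation coefficient (population):
r = cov(X,Y) / (std(X) * std(Y))
Mean X = -4.225, Mean Y = -0.55
Cov(X,Y) = -15.48125
Std(X) = 4.985165, Std(Y) = 3.65137
r = -0.8505

-0.8505


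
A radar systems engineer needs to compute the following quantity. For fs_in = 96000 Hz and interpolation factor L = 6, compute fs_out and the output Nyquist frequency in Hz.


Step 1 — output sample rate after interpolation by L:
fs_out = L * fs_in = 6 * 96000 = 576000 Hz

Step 2 — Nyquist frequency of the output stream:
f_Nyq = fs_out / 2 = 576000 / 2 = 288000.0 Hz

fs_out = 576000 Hz; f_Nyquist = 288000.0 Hz


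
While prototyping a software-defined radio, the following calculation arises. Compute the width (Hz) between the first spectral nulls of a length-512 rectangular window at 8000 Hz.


Main lobe width for a rectangular window:
Width = 2 * fs / N
      = 2 * 8000 / 512
      = 16000 / 512
      = 31.25 Hz

31.25 Hz


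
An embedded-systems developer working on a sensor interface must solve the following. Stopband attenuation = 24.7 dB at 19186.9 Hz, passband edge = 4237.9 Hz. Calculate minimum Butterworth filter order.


Butterworth filter order formula:
n = log10(10^(A/10) - 1) / (2 * log10(f_stop/f_pass))
10^(24.7/10) - 1 = 294.1209
f_stop/f_pass = 19186.9 / 4237.9 = 4.5275
n = 1.8819 -> ceil = 2

2


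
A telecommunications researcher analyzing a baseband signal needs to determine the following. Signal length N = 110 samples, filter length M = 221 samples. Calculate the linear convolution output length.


Linear convolution output length:
L = N + M - 1
  = 110 + 221 - 1
  = 330 samples

330


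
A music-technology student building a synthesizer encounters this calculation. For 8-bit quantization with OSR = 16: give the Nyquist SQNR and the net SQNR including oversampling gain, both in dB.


Step 1 — baseline SQNR at Nyquist:
SQNR_base = 6.02*N + 1.76
          = 6.02*8 + 1.76
          = 49.92 dB

Step 2 — oversampling processing gain:
G = 10*log10(OSR) = 10*log10(16) = 12.04 dB

Step 3 — total:
SQNR_total = 49.92 + 12.04 = 61.96 dB

Base SQNR = 49.92 dB; oversampled SQNR = 61.96 dB


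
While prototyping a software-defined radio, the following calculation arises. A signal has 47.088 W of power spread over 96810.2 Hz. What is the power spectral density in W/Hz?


Power spectral density:
PSD = P / BW
    = 47.088 / 96810.2
    = 0.0004864 W/Hz

0.0004864 W/Hz


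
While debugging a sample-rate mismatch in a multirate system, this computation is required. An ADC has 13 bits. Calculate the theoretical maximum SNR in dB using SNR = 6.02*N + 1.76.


Theoretical SNR for a full-scale sinusoid:
SNR = 6.02 * N + 1.76
    = 6.02 * 13 + 1.76
    = 78.26 + 1.76
    = 80.02 dB

80.02 dB


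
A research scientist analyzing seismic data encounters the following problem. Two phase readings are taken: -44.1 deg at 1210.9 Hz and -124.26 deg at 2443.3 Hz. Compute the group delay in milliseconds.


Group delay from phase difference:
tau = -d(phi)/d(omega)
d(phi) = -80.16 deg = -1.399056 rad
d(omega) = 2*pi*(2443.3 - 1210.9) = 7743.3976 rad/s
tau = -(-1.399056) / 7743.3976
    = 0.1807 ms

0.1807 ms


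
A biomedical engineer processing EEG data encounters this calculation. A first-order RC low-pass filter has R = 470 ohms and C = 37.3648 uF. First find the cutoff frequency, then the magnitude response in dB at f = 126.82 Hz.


Step 1 — cutoff frequency:
fc = 1 / (2*pi*R*C)
C = 37.3648 uF = 3.73648e-05 F
fc = 1 / (2*pi*470*3.73648e-05)
   = 9.06274 Hz

Step 2 — magnitude at f = 126.82 Hz:
|H(f)| = 1 / sqrt(1 + (f/fc)^2)
f/fc = 126.82 / 9.06274 = 13.99356
|H| = 1 / sqrt(1 + 195.819721) = 0.0712797
|H|_dB = 20*log10(0.0712797) = -22.94 dB

fc = 9.06274 Hz; |H(126.82 Hz)| = -22.94 dB


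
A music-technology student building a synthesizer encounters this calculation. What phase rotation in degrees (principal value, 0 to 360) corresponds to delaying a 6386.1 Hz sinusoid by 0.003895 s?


Phase shift from frequency and time delay:
phi = 360 * f * t_delay
    = 360 * 6386.1 * 0.003895
    = 8954.59 degrees
    mod 360 = 314.59 degrees

314.59 degrees


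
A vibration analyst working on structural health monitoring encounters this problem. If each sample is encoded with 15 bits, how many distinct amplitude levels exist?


Number of quantization levels = 2^N
= 2^15
= 32768

32768


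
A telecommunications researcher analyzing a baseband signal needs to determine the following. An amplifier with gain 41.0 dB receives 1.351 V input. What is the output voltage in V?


Output voltage from dB gain:
V_out = V_in * 10^(gain_dB / 20)
      = 1.351 * 10^(41.0 / 20)
      = 1.351 * 112.201845
      = 151.5847 V

151.5847 V


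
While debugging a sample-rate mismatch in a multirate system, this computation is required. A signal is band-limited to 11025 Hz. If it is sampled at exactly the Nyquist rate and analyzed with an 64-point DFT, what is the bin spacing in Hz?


Step 1 — Nyquist sampling rate:
fs = 2 * fmax = 2 * 11025 = 22050 Hz

Step 2 — DFT bin spacing:
df = fs / N = 22050 / 64 = 344.5312 Hz

344.5312 Hz


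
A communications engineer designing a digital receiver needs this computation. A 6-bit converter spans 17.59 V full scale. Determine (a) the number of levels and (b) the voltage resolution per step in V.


Step 1 — number of quantization levels:
L = 2^N = 2^6 = 64

Step 2 — LSB step size:
delta = Vfs / L
      = 17.59 / 64
      = 0.27484375 V

Levels = 64; step size = 0.27484375 V


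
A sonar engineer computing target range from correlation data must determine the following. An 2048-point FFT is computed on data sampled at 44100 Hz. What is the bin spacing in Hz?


DFT frequency resolution:
df = fs / N
   = 44100 / 2048
   = 21.5332 Hz

21.5332 Hz


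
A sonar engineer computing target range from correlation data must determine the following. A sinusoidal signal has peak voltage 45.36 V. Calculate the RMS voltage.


RMS voltage for a sinusoidal waveform:
V_rms = V_peak / sqrt(2)
      = 45.36 / 1.414214
      = 32.074 V

32.074 V


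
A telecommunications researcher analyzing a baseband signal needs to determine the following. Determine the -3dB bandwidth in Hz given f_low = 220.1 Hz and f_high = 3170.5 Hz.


Bandwidth is the difference of -3dB frequencies:
BW = f_high - f_low
   = 3170.5 - 220.1
   = 2950.4 Hz

2950.4 Hz


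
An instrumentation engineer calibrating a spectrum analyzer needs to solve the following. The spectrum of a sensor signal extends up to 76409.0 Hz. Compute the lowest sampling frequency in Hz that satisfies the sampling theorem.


The Nyquist rate is twice the maximum frequency component.
fs_min = 2 * fmax
      = 2 * 76409.0
      = 152818.0 Hz

152818.0


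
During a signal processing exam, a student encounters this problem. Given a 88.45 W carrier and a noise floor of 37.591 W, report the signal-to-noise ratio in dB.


SNR in decibels:
SNR = 10 * log10(Ps / Pn)
    = 10 * log10(88.45 / 37.591)
    = 10 * log10(2.353)
    = 10 * 0.3716
    = 3.72 dB

3.72 dB


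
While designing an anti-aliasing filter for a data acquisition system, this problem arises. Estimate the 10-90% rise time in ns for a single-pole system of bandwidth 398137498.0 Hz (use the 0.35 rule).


Rise time from bandwidth relationship:
tr = 0.35 / BW
   = 0.35 / 398137498.0
   = 8.790932825e-10 s
   = 0.8791 ns

0.8791 ns


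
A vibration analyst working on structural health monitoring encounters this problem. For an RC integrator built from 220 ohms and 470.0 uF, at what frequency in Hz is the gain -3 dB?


Cutoff frequency of a first-order RC filter:
fc = 1 / (2 * pi * R * C)
C = 470.0 uF = 0.00047 F
fc = 1 / (2 * pi * 220 * 0.00047)
   = 1 / 0.64968136076237
   = 1.539216 Hz

1.539216 Hz


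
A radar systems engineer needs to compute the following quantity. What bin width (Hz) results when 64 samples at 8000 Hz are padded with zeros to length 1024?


Frequency resolution after zero-padding:
N_padded = 64 * 16 = 1024
df = fs / N_padded
   = 8000 / 1024
   = 7.8125 Hz

7.8125 Hz


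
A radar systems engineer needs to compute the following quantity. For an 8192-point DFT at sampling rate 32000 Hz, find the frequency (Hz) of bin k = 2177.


Frequency of DFT bin k:
f_k = k * fs / N
    = 2177 * 32000 / 8192
    = 69664000 / 8192
    = 8503.906 Hz

8503.906 Hz


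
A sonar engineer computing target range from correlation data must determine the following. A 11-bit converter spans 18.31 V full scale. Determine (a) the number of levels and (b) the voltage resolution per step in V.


Step 1 — number of quantization levels:
L = 2^N = 2^11 = 2048

Step 2 — LSB step size:
delta = Vfs / L
      = 18.31 / 2048
      = 0.00894043 V

Levels = 2048; step size = 0.00894043 V


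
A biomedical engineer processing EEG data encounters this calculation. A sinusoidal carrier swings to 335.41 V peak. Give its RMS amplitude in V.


RMS voltage for a sinusoidal waveform:
V_rms = V_peak / sqrt(2)
      = 335.41 / 1.414214
      = 237.171 V

237.171 V


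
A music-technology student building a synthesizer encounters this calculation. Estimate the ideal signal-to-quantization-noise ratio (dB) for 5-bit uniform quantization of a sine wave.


Theoretical SNR for a full-scale sinusoid:
SNR = 6.02 * N + 1.76
    = 6.02 * 5 + 1.76
    = 30.1 + 1.76
    = 31.86 dB

31.86 dB


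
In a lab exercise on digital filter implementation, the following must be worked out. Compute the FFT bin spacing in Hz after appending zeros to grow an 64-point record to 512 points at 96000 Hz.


Frequency resolution after zero-padding:
N_padded = 64 * 8 = 512
df = fs / N_padded
   = 96000 / 512
   = 187.5 Hz

187.5 Hz


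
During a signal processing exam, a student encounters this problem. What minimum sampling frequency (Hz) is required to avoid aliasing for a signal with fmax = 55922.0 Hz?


The Nyquist rate is twice the maximum frequency component.
fs_min = 2 * fmax
      = 2 * 55922.0
      = 111844.0 Hz

111844.0


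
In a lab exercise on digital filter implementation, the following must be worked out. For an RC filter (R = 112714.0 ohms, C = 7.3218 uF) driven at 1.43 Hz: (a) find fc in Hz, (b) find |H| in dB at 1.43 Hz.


Step 1 — cutoff frequency:
fc = 1 / (2*pi*R*C)
C = 7.3218 uF = 7.3218e-06 F
fc = 1 / (2*pi*112714.0*7.3218e-06)
   = 0.192852 Hz

Step 2 — magnitude at f = 1.43 Hz:
|H(f)| = 1 / sqrt(1 + (f/fc)^2)
f/fc = 1.43 / 0.192852 = 7.415013
|H| = 1 / sqrt(1 + 54.982418) = 0.1336516
|H|_dB = 20*log10(0.1336516) = -17.48 dB

fc = 0.192852 Hz; |H(1.43 Hz)| = -17.48 dB


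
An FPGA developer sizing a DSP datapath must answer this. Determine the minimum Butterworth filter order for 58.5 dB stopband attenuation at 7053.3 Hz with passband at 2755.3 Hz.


Butterworth filter order formula:
n = log10(10^(A/10) - 1) / (2 * log10(f_stop/f_pass))
10^(58.5/10) - 1 = 707944.7844
f_stop/f_pass = 7053.3 / 2755.3 = 2.5599
n = 7.1652 -> ceil = 8

8


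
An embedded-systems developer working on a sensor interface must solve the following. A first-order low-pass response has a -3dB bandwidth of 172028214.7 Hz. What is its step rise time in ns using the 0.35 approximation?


Rise time from bandwidth relationship:
tr = 0.35 / BW
   = 0.35 / 172028214.7
   = 2.034549975e-09 s
   = 2.0345 ns

2.0345 ns


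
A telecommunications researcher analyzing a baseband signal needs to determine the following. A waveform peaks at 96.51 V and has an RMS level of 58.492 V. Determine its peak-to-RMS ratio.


Crest factor is the ratio of peak to RMS:
CF = V_peak / V_rms
   = 96.51 / 58.492
   = 1.65

1.65


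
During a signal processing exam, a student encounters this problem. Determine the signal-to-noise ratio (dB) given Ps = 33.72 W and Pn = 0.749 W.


SNR in decibels:
SNR = 10 * log10(Ps / Pn)
    = 10 * log10(33.72 / 0.749)
    = 10 * log10(45.02)
    = 10 * 1.6534
    = 16.53 dB

16.53 dB


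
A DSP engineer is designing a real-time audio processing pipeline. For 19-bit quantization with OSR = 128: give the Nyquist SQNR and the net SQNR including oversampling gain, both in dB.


Step 1 — baseline SQNR at Nyquist:
SQNR_base = 6.02*N + 1.76
          = 6.02*19 + 1.76
          = 116.14 dB

Step 2 — oversampling processing gain:
G = 10*log10(OSR) = 10*log10(128) = 21.07 dB

Step 3 — total:
SQNR_total = 116.14 + 21.07 = 137.21 dB

Base SQNR = 116.14 dB; oversampled SQNR = 137.21 dB


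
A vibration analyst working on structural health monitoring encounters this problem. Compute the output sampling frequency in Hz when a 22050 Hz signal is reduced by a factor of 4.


Decimation reduces the sample rate:
fs_out = fs_in / M
       = 22050 / 4
       = 5512.5 Hz

5512.5 Hz


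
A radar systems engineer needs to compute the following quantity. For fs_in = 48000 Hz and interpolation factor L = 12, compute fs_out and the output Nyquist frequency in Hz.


Step 1 — output sample rate after interpolation by L:
fs_out = L * fs_in = 12 * 48000 = 576000 Hz

Step 2 — Nyquist frequency of the output stream:
f_Nyq = fs_out / 2 = 576000 / 2 = 288000.0 Hz

fs_out = 576000 Hz; f_Nyquist = 288000.0 Hz


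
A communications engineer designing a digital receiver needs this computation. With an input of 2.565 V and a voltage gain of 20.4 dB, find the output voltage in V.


Output voltage from dB gain:
V_out = V_in * 10^(gain_dB / 20)
      = 2.565 * 10^(20.4 / 20)
      = 2.565 * 10.471285
      = 26.8588 V

26.8588 V


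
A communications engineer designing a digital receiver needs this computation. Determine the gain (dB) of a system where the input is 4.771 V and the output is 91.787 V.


Voltage gain in dB:
G = 20 * log10(Vout / Vin)
  = 20 * log10(91.787 / 4.771)
  = 20 * log10(19.238524)
  = 20 * 1.284172
  = 25.68 dB

25.68 dB


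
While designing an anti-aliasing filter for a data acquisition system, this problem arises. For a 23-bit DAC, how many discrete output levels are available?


Number of quantization levels = 2^N
= 2^23
= 8388608

8388608


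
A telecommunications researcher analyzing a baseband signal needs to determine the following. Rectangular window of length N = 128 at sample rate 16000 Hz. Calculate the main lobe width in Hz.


Main lobe width for a rectangular window:
Width = 2 * fs / N
      = 2 * 16000 / 128
      = 32000 / 128
      = 250.0 Hz

250.0 Hz


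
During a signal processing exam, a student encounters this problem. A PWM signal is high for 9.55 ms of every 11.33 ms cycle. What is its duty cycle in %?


Duty cycle as a percentage:
DC = (t_on / T) * 100
   = (9.55 / 11.33) * 100
   = 0.842895 * 100
   = 84.29 %

84.29 %


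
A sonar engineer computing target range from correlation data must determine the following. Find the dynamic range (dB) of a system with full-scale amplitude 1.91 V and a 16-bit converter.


Dynamic range from full-scale to LSB:
V_min = V_max / 2^bits = 1.91 / 2^16
DR = 20 * log10(V_max / V_min)
   = 20 * log10(2^16)
   = 20 * 16 * log10(2)
   = 96.33 dB

96.33 dB


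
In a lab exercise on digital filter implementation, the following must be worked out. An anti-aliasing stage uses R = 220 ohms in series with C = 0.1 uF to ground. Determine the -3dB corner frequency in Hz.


Cutoff frequency of a first-order RC filter:
fc = 1 / (2 * pi * R * C)
C = 0.1 uF = 1e-07 F
fc = 1 / (2 * pi * 220 * 1e-07)
   = 1 / 0.00013823007675795
   = 7234.315595 Hz

7234.315595 Hz


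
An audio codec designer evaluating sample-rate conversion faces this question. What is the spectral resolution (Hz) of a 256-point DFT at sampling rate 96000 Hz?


DFT frequency resolution:
df = fs / N
   = 96000 / 256
   = 375.0 Hz

375.0 Hz


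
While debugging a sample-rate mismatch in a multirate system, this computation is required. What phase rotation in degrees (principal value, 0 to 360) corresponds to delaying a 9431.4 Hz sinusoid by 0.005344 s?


Phase shift from frequency and time delay:
phi = 360 * f * t_delay
    = 360 * 9431.4 * 0.005344
    = 18144.5 degrees
    mod 360 = 144.5 degrees

144.5 degrees


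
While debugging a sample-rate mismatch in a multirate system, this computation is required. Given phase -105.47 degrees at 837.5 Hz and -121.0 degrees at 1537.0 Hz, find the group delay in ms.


Group delay from phase difference:
tau = -d(phi)/d(omega)
d(phi) = -15.53 deg = -0.27105 rad
d(omega) = 2*pi*(1537.0 - 837.5) = 4395.0881 rad/s
tau = -(-0.27105) / 4395.0881
    = 0.0617 ms

0.0617 ms


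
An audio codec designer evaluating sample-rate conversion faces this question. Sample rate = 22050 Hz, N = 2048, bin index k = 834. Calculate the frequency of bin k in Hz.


Frequency of DFT bin k:
f_k = k * fs / N
    = 834 * 22050 / 2048
    = 18389700 / 2048
    = 8979.346 Hz

8979.346 Hz


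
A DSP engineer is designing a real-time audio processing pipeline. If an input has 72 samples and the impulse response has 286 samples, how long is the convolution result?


Linear convolution output length:
L = N + M - 1
  = 72 + 286 - 1
  = 357 samples

357


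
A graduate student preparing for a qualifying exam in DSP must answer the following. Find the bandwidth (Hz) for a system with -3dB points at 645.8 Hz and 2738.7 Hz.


Bandwidth is the difference of -3dB frequencies:
BW = f_high - f_low
   = 2738.7 - 645.8
   = 2092.9 Hz

2092.9 Hz


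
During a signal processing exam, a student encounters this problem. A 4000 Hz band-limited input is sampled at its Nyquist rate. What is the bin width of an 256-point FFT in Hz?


Step 1 — Nyquist sampling rate:
fs = 2 * fmax = 2 * 4000 = 8000 Hz

Step 2 — DFT bin spacing:
df = fs / N = 8000 / 256 = 31.25 Hz

31.25 Hz


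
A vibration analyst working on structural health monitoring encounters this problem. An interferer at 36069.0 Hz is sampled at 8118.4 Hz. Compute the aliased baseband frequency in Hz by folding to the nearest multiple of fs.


Compute the nearest integer multiple of fs to the signal:
n = round(36069.0 / 8118.4) = 4
f_alias = |36069.0 - 4 * 8118.4|
        = |36069.0 - 32473.6|
        = 3595.4 Hz

3595.4


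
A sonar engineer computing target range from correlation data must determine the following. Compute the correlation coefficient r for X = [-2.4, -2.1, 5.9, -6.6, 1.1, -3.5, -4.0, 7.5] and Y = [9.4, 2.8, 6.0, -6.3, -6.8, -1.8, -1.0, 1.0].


Pearson correlation coefficient (population):
r = cov(X,Y) / (std(X) * std(Y))
Mean X = -0.5125, Mean Y = 0.4125
Cov(X,Y) = 7.568906
Std(X) = 4.638814, Std(Y) = 5.267931
r = 0.3097

0.3097


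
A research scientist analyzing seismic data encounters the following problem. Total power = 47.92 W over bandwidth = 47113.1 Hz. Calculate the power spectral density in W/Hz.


Power spectral density:
PSD = P / BW
    = 47.92 / 47113.1
    = 0.00101713 W/Hz

0.00101713 W/Hz


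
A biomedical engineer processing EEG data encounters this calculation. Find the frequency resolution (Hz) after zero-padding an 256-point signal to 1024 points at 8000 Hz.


Frequency resolution after zero-padding:
N_padded = 256 * 4 = 1024
df = fs / N_padded
   = 8000 / 1024
   = 7.8125 Hz

7.8125 Hz


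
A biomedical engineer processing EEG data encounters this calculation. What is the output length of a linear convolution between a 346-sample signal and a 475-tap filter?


Linear convolution output length:
L = N + M - 1
  = 346 + 475 - 1
  = 820 samples

820


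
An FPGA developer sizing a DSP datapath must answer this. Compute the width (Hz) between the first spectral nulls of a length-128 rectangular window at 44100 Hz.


Main lobe width for a rectangular window:
Width = 2 * fs / N
      = 2 * 44100 / 128
      = 88200 / 128
      = 689.062 Hz

689.062 Hz


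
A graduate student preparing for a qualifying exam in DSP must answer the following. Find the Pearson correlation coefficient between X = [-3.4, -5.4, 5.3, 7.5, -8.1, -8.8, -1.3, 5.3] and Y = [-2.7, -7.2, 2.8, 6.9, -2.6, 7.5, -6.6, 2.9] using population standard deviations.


Pearson correlation coefficient (population):
r = cov(X,Y) / (std(X) * std(Y))
Mean X = -1.1125, Mean Y = 0.125
Cov(X,Y) = 11.846563
Std(X) = 5.999883, Std(Y) = 5.355313
r = 0.3687

0.3687


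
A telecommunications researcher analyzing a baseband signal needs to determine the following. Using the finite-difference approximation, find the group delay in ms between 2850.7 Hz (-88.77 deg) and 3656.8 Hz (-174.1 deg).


Group delay from phase difference:
tau = -d(phi)/d(omega)
d(phi) = -85.33 deg = -1.489289 rad
d(omega) = 2*pi*(3656.8 - 2850.7) = 5064.8757 rad/s
tau = -(-1.489289) / 5064.8757
    = 0.294 ms

0.294 ms


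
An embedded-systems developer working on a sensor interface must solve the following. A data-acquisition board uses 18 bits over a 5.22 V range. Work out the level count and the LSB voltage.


Step 1 — number of quantization levels:
L = 2^N = 2^18 = 262144

Step 2 — LSB step size:
delta = Vfs / L
      = 5.22 / 262144
      = 1.991e-05 V

Levels = 262144; step size = 1.991e-05 V


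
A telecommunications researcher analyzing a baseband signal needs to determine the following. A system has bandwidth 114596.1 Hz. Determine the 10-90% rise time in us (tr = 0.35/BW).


Rise time from bandwidth relationship:
tr = 0.35 / BW
   = 0.35 / 114596.1
   = 3.054205161e-06 s
   = 3.0542 us

3.0542 us


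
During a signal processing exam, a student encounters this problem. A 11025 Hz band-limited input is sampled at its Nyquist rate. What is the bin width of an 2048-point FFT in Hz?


Step 1 — Nyquist sampling rate:
fs = 2 * fmax = 2 * 11025 = 22050 Hz

Step 2 — DFT bin spacing:
df = fs / N = 22050 / 2048 = 10.7666 Hz

10.7666 Hz


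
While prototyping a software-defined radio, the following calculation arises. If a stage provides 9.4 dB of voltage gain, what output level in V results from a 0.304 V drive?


Output voltage from dB gain:
V_out = V_in * 10^(gain_dB / 20)
      = 0.304 * 10^(9.4 / 20)
      = 0.304 * 2.951209
      = 0.8972 V

0.8972 V
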